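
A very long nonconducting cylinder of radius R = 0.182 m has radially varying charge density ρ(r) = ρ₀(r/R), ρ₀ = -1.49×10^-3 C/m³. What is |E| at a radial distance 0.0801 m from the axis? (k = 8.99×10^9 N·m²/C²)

E = 1.98×10^6 V/m

Coaxial Gaussian cylinder, radius r = 0.0801 m, length L (r < R).
λ_enc = ∫₀^r ρ(r')·2πr' dr' = (2πρ₀/R)·r^3/3 = -8.812e-6 C/m.
Gauss's law: E·2πrL = λ_enc L/ε₀.
E = 2k|λ_enc|/r = 2(8.99×10^9)(8.812×10^-6)/(0.0801) = 1.98×10^6 N/C.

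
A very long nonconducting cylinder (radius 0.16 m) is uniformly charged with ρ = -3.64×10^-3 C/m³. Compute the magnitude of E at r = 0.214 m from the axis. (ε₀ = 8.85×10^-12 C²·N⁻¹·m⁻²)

By cylindrical symmetry E is radial; use a coaxial Gaussian cylinder of radius 0.214 m and length L (r > 0.16 m, full cross-section enclosed).
λ_enc = ρ·πR² = (-3.64×10^-3)π(0.16)² = -2.927×10^-4 C/m.
Since E is radial and uniform over the curved surface, Φ = E·2πrL = Q_enc/ε₀ = λ_enc L/ε₀.
E = |λ_enc|/(2πε₀r) = (2.927×10^-4)/(2π·8.85×10^-12·0.214) = 2.46×10^7 N/C.

2.46×10^7 N/C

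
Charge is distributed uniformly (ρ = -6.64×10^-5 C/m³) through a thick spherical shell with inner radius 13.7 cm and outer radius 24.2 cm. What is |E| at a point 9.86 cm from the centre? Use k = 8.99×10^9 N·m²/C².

Symmetry ⇒ E = E(r) r̂. Gaussian sphere of radius r = 9.86 cm (r < 13.7 cm, inside the empty cavity).
Q_enc = 0 (all charge lies at larger r); Gauss's law gives E = 0.

E = 0 (no enclosed charge)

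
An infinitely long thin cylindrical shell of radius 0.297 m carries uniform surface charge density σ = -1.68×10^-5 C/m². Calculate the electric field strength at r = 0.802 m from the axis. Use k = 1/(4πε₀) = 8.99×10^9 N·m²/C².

E = 7.03×10^5 N/C

By cylindrical symmetry E is radial; use a coaxial Gaussian cylinder of radius 0.802 m and length L (r > 0.297 m).
The whole shell is enclosed: λ_enc = σ·2πR = (-1.68×10^-5)·2π·(0.297) = -3.135×10^-5 C/m.
By Gauss's law (flux through the curved wall only), E·2πrL = λ_enc L/ε₀.
E = 2k|λ_enc|/r = 2(8.99×10^9)(3.135e-5)/(0.802) = 7.03×10^5 N/C.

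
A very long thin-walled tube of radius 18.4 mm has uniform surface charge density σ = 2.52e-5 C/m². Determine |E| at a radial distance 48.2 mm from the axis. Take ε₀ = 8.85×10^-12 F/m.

1.09e6 V/m

Coaxial Gaussian cylinder, radius r = 48.2 mm, length L (r > 18.4 mm).
The whole shell is enclosed: λ_enc = σ·2πR = (2.52×10^-5)·2π·(0.0184) = 2.913×10^-6 C/m.
Since E is radial and uniform over the curved surface, Φ = E·2πrL = Q_enc/ε₀ = λ_enc L/ε₀.
E = |λ_enc|/(2πε₀r) = (2.913×10^-6)/(2π·8.85×10^-12·0.0482) = 1.09e6 N/C.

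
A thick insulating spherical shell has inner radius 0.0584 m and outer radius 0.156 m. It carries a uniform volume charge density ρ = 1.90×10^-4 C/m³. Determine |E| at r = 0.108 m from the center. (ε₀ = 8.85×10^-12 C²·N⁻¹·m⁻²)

E ≈ 6.51e5 N/C

Use a concentric Gaussian sphere at r = 0.108 m (within the shell material, 0.0584 m < r < 0.156 m).
Only the shell between 0.0584 m and r is enclosed: Q_enc = ρ·(4π/3)(r³ − a³) = (1.90×10^-4)·(4π/3)·((0.108)³ − (0.0584)³) = 8.44e-7 C.
Applying ∮E·dA = Q_enc/ε₀ with Φ = E(4πr²):
E = |Q_enc|/(4πε₀r²) = (8.44e-7)/(4π·8.85×10^-12·(0.108)²) = 6.51e5 N/C.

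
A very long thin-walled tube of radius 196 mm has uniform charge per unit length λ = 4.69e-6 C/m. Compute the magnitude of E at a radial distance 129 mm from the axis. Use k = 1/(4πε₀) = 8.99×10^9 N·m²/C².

Choose a coaxial cylinder of radius r = 129 mm (arbitrary length L) as the Gaussian surface (r < 196 mm, inside the shell).
No charge is enclosed, so Gauss's law gives E·2πrL = 0 ⇒ E = 0.

E = 0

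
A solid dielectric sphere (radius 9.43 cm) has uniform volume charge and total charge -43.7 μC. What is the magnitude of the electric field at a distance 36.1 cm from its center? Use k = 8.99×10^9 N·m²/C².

3.01×10^6 N/C

Take a concentric spherical Gaussian surface of radius r = 36.1 cm (r > R, so the entire charge is enclosed).
Q_enc = -43.7 μC = -4.37×10^-5 C.
Applying ∮E·dA = Q_enc/ε₀ with Φ = E(4πr²):
E = k|Q_enc|/r² = (8.99×10^9)(4.37e-5)/(0.361)² = 3.01×10^6 N/C.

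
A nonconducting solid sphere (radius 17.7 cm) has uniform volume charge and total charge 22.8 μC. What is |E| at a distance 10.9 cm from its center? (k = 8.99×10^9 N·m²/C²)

Take a concentric spherical Gaussian surface of radius r = 10.9 cm (r < R).
Only the charge within r is enclosed: Q_enc = Q·(r/R)³ = (22.8 μC)·(10.9 cm/17.7 cm)³ = 5.325×10^-6 C.
Applying ∮E·dA = Q_enc/ε₀ with Φ = E(4πr²):
E = k|Q_enc|/r² = (8.99×10^9)(5.325×10^-6)/(0.109)² = 4.03×10^6 N/C.

E = 4.03×10^6 V/m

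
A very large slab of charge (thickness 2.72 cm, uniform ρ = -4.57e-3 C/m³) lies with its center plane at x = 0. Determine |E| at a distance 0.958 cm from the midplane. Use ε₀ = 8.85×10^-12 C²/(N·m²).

|E| = 4.95e6 V/m

By symmetry E is perpendicular to the slab. A Gaussian pillbox from −0.958 cm to +0.958 cm (face area A) lies entirely within the slab.
Q_enc = ρ·(2x)·A and flux = 2EA, so 2EA = 2ρxA/ε₀ ⇒ E = |ρ|x/ε₀.
E = (4.57×10^-3)(0.00958)/(8.85×10^-12) = 4.95e6 N/C.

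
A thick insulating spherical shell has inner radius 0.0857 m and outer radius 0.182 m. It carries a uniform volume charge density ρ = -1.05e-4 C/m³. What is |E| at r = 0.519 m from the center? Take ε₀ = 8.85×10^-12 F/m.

Take a concentric spherical Gaussian surface of radius r = 0.519 m (r > 0.182 m, enclosing the whole shell).
Q_enc = ρ·(4π/3)(b³ − a³) = (-1.05×10^-4)·(4π/3)·((0.182)³ − (0.0857)³) = -2.375×10^-6 C.
Since E is radial and uniform over the Gaussian sphere, Φ = E·4πr² = Q_enc/ε₀.
E = |Q_enc|/(4πε₀r²) = (2.375×10^-6)/(4π·8.85×10^-12·(0.519)²) = 7.93×10^4 N/C.

|E| ≈ 7.93×10^4 V/m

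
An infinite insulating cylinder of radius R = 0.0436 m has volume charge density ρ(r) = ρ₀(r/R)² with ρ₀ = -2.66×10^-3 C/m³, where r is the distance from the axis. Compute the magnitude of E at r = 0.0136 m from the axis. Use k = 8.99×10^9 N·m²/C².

By cylindrical symmetry E is radial; use a coaxial Gaussian cylinder of radius 0.0136 m and length L (r < R).
Integrating ρ over the cross-section to radius r: λ_enc = (2πρ₀/R²) ∫₀^r r'^3 dr' = 2πρ₀ r^4/(4·R²) = -7.519×10^-8 C/m.
By Gauss's law (flux through the curved wall only), E·2πrL = λ_enc L/ε₀.
E = 2k|λ_enc|/r = 2(8.99×10^9)(7.519×10^-8)/(0.0136) = 9.94×10^4 N/C.

|E| ≈ 9.94e4 V/m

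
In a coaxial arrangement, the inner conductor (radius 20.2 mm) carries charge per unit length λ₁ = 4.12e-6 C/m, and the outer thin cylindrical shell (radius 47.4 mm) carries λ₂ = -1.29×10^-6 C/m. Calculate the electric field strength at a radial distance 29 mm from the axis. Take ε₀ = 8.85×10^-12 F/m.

2.55×10^6 N/C

Choose a coaxial cylinder of radius r = 29 mm (arbitrary length L) as the Gaussian surface (between the conductors, 20.2 mm < r < 47.4 mm).
The shell at 47.4 mm lies outside the Gaussian surface, so λ_enc = λ₁ = 4.12×10^-6 C/m.
By Gauss's law (flux through the curved wall only), E·2πrL = λ_enc L/ε₀.
E = |λ_enc|/(2πε₀r) = (4.12e-6)/(2π·8.85×10^-12·0.029) = 2.55×10^6 N/C.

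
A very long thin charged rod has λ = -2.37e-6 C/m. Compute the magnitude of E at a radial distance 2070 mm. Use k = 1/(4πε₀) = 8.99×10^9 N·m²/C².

Coaxial Gaussian cylinder, radius r = 2070 mm, length L.
Q_enc = λL, so λ_enc = -2.37e-6 C/m.
By Gauss's law (flux through the curved wall only), E·2πrL = λ_enc L/ε₀.
E = 2k|λ_enc|/r = 2(8.99×10^9)(2.37×10^-6)/(2.07) = 2.06×10^4 N/C.

E = 2.06×10^4 N/C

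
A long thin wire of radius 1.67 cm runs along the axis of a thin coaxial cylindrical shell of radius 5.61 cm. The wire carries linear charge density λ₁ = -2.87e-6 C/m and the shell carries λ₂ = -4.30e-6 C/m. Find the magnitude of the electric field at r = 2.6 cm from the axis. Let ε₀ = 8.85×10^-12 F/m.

Coaxial Gaussian cylinder, radius r = 2.6 cm, length L (between the conductors, 1.67 cm < r < 5.61 cm).
Only the inner wire is enclosed; the outer shell contributes nothing inside itself. λ_enc = λ₁ = -2.87×10^-6 C/m.
Applying ∮E·dA = Q_enc/ε₀ with the end caps contributing no flux:
E = |λ_enc|/(2πε₀r) = (2.87e-6)/(2π·8.85×10^-12·0.026) = 1.99e6 N/C.

E = 1.99×10^6 V/m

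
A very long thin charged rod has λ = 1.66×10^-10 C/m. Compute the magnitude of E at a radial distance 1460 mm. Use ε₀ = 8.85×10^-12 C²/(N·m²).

E ≈ 2.04 V/m

Coaxial Gaussian cylinder, radius r = 1460 mm, length L.
Q_enc = λL, so λ_enc = 1.66e-10 C/m.
Applying ∮E·dA = Q_enc/ε₀ with the end caps contributing no flux:
E = |λ_enc|/(2πε₀r) = (1.66×10^-10)/(2π·8.85×10^-12·1.46) = 2.04 N/C.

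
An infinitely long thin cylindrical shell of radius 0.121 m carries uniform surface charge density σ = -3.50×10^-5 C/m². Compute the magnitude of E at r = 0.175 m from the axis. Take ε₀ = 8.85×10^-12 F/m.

Choose a coaxial cylinder of radius r = 0.175 m (arbitrary length L) as the Gaussian surface (r > 0.121 m).
The whole shell is enclosed: λ_enc = σ·2πR = (-3.50e-5)·2π·(0.121) = -2.661×10^-5 C/m.
Gauss's law: E·2πrL = λ_enc L/ε₀.
E = |λ_enc|/(2πε₀r) = (2.661×10^-5)/(2π·8.85×10^-12·0.175) = 2.73e6 N/C.

E = 2.73×10^6 V/m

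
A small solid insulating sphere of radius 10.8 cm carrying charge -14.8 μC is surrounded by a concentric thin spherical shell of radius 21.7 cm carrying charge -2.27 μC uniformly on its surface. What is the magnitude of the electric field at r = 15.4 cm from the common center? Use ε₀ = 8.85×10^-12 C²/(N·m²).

E = 5.61e6 N/C

Symmetry ⇒ E = E(r) r̂. Gaussian sphere of radius r = 15.4 cm (between the bodies, 10.8 cm < r < 21.7 cm).
Only the inner charge is enclosed; the outer shell contributes nothing inside itself. Q_enc = -14.8 μC = -1.48e-5 C.
Applying ∮E·dA = Q_enc/ε₀ with Φ = E(4πr²):
E = |Q_enc|/(4πε₀r²) = (1.48×10^-5)/(4π·8.85×10^-12·(0.154)²) = 5.61e6 N/C.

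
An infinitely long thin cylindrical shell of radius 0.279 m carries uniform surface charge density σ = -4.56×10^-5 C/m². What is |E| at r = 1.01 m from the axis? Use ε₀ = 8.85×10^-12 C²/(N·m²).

Take a coaxial cylindrical Gaussian surface of radius r = 1.01 m and length L (r > 0.279 m).
The whole shell is enclosed: λ_enc = σ·2πR = (-4.56e-5)·2π·(0.279) = -7.994×10^-5 C/m.
Since E is radial and uniform over the curved surface, Φ = E·2πrL = Q_enc/ε₀ = λ_enc L/ε₀.
E = |λ_enc|/(2πε₀r) = (7.994e-5)/(2π·8.85×10^-12·1.01) = 1.42e6 N/C.

E = 1.42×10^6 N/C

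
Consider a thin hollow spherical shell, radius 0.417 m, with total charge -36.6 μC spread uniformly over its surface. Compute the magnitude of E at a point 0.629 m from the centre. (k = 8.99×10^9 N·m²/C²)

Symmetry ⇒ E = E(r) r̂. Gaussian sphere of radius r = 0.629 m (r > 0.417 m).
The entire shell is enclosed: Q_enc = -3.66e-5 C.
Since E is radial and uniform over the Gaussian sphere, Φ = E·4πr² = Q_enc/ε₀.
E = k|Q_enc|/r² = (8.99×10^9)(3.66e-5)/(0.629)² = 8.32e5 N/C.

E ≈ 8.32×10^5 N/C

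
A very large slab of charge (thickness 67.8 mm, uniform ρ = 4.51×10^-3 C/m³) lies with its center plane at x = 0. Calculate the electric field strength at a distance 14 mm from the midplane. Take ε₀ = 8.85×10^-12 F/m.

By symmetry E is perpendicular to the slab. A Gaussian pillbox from −14 mm to +14 mm (face area A) lies entirely within the slab.
Q_enc = ρ·(2x)·A and flux = 2EA, so 2EA = 2ρxA/ε₀ ⇒ E = |ρ|x/ε₀.
E = (4.51e-3)(0.014)/(8.85×10^-12) = 7.13e6 N/C.

|E| = 7.13×10^6 N/C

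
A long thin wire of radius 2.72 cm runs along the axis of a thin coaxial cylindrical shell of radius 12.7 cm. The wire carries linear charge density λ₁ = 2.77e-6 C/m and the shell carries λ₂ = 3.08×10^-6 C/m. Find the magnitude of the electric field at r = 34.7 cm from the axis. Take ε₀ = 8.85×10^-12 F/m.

By cylindrical symmetry E is radial; use a coaxial Gaussian cylinder of radius 34.7 cm and length L (r > 12.7 cm, enclosing both).
λ_enc = λ₁ + λ₂ = (2.77e-6) + (3.08×10^-6) = 5.85×10^-6 C/m.
Gauss's law: E·2πrL = λ_enc L/ε₀.
E = |λ_enc|/(2πε₀r) = (5.85×10^-6)/(2π·8.85×10^-12·0.347) = 3.03×10^5 N/C.

|E| ≈ 3.03×10^5 N/C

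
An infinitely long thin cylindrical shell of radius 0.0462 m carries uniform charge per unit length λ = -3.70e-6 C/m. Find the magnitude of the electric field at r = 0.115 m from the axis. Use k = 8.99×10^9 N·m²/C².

|E| = 5.78×10^5 N/C

Take a coaxial cylindrical Gaussian surface of radius r = 0.115 m and length L (r > 0.0462 m).
The full line charge is enclosed: λ_enc = -3.70×10^-6 C/m.
By Gauss's law (flux through the curved wall only), E·2πrL = λ_enc L/ε₀.
E = 2k|λ_enc|/r = 2(8.99×10^9)(3.70e-6)/(0.115) = 5.78×10^5 N/C.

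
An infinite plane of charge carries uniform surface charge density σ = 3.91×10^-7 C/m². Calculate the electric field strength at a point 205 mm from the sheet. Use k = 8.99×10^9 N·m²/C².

E = 2.21×10^4 V/m

Choose a cylindrical pillbox piercing the sheet, end faces (area A) parallel to it.
Flux Φ = 2EA and Q_enc = σA, so 2EA = σA/ε₀ ⇒ E = |σ|/(2ε₀), independent of distance.
E = 2πk|σ| = 2π(8.99×10^9)(3.91×10^-7) = 2.21×10^4 N/C.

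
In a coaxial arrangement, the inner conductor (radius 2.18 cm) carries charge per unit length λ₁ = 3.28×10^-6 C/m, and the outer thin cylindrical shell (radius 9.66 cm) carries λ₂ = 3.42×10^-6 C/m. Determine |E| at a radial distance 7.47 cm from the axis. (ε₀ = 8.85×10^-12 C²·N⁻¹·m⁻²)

Take a coaxial cylindrical Gaussian surface of radius r = 7.47 cm and length L (between the conductors, 2.18 cm < r < 9.66 cm).
The shell at 9.66 cm lies outside the Gaussian surface, so λ_enc = λ₁ = 3.28×10^-6 C/m.
Since E is radial and uniform over the curved surface, Φ = E·2πrL = Q_enc/ε₀ = λ_enc L/ε₀.
E = |λ_enc|/(2πε₀r) = (3.28×10^-6)/(2π·8.85×10^-12·0.0747) = 7.90e5 N/C.

E = 7.90e5 V/m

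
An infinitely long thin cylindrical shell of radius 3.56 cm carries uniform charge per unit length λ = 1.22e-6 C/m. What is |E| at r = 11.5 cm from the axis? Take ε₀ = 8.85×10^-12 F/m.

Coaxial Gaussian cylinder, radius r = 11.5 cm, length L (r > 3.56 cm).
The full line charge is enclosed: λ_enc = 1.22×10^-6 C/m.
Applying ∮E·dA = Q_enc/ε₀ with the end caps contributing no flux:
E = |λ_enc|/(2πε₀r) = (1.22×10^-6)/(2π·8.85×10^-12·0.115) = 1.91×10^5 N/C.

1.91×10^5 V/m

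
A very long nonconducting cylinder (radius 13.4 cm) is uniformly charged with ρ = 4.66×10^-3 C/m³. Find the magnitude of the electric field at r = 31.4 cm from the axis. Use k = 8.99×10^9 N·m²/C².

1.51×10^7 N/C

Choose a coaxial cylinder of radius r = 31.4 cm (arbitrary length L) as the Gaussian surface (r > 13.4 cm, full cross-section enclosed).
λ_enc = ρ·πR² = (4.66×10^-3)π(0.134)² = 2.629e-4 C/m.
Applying ∮E·dA = Q_enc/ε₀ with the end caps contributing no flux:
E = 2k|λ_enc|/r = 2(8.99×10^9)(2.629×10^-4)/(0.314) = 1.51×10^7 N/C.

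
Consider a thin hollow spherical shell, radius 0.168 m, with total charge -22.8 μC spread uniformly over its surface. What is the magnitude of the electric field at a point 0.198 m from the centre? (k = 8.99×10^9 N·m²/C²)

Take a concentric spherical Gaussian surface of radius r = 0.198 m (r > 0.168 m).
The entire shell is enclosed: Q_enc = -2.28e-5 C.
Applying ∮E·dA = Q_enc/ε₀ with Φ = E(4πr²):
E = k|Q_enc|/r² = (8.99×10^9)(2.28×10^-5)/(0.198)² = 5.23e6 N/C.

E = 5.23e6 N/C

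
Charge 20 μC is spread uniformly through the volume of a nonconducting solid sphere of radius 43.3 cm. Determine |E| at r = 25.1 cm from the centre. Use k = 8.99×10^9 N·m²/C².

5.56e5 V/m

By spherical symmetry E is radial; choose a Gaussian sphere of radius r = 25.1 cm (r < R).
For a uniform sphere the enclosed fraction is (r/R)³, so Q_enc = (20 μC)(0.251/0.433)³ = 3.896e-6 C.
Gauss's law: E·4πr² = Q_enc/ε₀.
E = k|Q_enc|/r² = (8.99×10^9)(3.896×10^-6)/(0.251)² = 5.56e5 N/C.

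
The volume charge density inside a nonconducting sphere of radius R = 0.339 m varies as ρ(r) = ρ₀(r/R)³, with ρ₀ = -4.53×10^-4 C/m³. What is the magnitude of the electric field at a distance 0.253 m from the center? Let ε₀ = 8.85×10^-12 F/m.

Use a concentric Gaussian sphere at r = 0.253 m (r < R).
Integrate the density: Q_enc = 4π ∫₀^r ρ₀(r'/R)^3 r'² dr' = 4πρ₀ r^6/(6·R³) = -6.387×10^-6 C.
Gauss's law: E·4πr² = Q_enc/ε₀.
E = |Q_enc|/(4πε₀r²) = (6.387×10^-6)/(4π·8.85×10^-12·(0.253)²) = 8.97×10^5 N/C.

E ≈ 8.97×10^5 V/m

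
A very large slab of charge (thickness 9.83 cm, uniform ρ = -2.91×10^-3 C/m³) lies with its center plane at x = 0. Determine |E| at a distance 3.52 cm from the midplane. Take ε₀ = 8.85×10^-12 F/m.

By symmetry E is perpendicular to the slab. A Gaussian pillbox from −3.52 cm to +3.52 cm (face area A) lies entirely within the slab.
Q_enc = ρ·(2x)·A and flux = 2EA, so 2EA = 2ρxA/ε₀ ⇒ E = |ρ|x/ε₀.
E = (2.91×10^-3)(0.0352)/(8.85×10^-12) = 1.16e7 N/C.

E = 1.16e7 V/m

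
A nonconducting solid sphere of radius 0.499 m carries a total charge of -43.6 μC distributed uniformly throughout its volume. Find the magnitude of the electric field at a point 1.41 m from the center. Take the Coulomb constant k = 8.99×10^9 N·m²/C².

E = 1.97×10^5 V/m

Take a concentric spherical Gaussian surface of radius r = 1.41 m (r > R, so the entire charge is enclosed).
Q_enc = -43.6 μC = -4.36×10^-5 C.
Since E is radial and uniform over the Gaussian sphere, Φ = E·4πr² = Q_enc/ε₀.
E = k|Q_enc|/r² = (8.99×10^9)(4.36×10^-5)/(1.41)² = 1.97×10^5 N/C.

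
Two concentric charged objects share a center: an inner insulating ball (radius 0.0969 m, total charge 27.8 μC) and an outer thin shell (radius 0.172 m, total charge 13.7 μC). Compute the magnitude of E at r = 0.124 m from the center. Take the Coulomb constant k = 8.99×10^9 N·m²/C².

|E| = 1.63e7 N/C

By spherical symmetry E is radial; choose a Gaussian sphere of radius r = 0.124 m (between the bodies, 0.0969 m < r < 0.172 m).
The shell at 0.172 m lies outside the Gaussian surface, so Q_enc = 27.8 μC = 2.78×10^-5 C.
Gauss's law: E·4πr² = Q_enc/ε₀.
E = k|Q_enc|/r² = (8.99×10^9)(2.78×10^-5)/(0.124)² = 1.63e7 N/C.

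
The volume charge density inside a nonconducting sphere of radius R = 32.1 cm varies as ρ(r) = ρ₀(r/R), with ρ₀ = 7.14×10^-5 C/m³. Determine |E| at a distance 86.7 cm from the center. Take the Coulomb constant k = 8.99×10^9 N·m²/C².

Take a concentric spherical Gaussian surface of radius r = 86.7 cm (r > R, all charge enclosed).
Q_enc = 4π ∫₀^R ρ₀(r'/R)^1 r'² dr' = 4πρ₀R³/4 = 7.419e-6 C.
By Gauss's law, ∮E·dA = E·4πr² = Q_enc/ε₀.
E = k|Q_enc|/r² = (8.99×10^9)(7.419×10^-6)/(0.867)² = 8.87e4 N/C.

|E| = 8.87×10^4 N/C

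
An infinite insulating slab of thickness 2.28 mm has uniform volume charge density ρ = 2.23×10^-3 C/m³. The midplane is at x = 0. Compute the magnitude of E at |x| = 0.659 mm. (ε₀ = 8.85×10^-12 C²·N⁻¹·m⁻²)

By symmetry E is perpendicular to the slab. A Gaussian pillbox from −0.659 mm to +0.659 mm (face area A) lies entirely within the slab.
Q_enc = ρ·(2x)·A and flux = 2EA, so 2EA = 2ρxA/ε₀ ⇒ E = |ρ|x/ε₀.
E = (2.23×10^-3)(0.000659)/(8.85×10^-12) = 1.66e5 N/C.

|E| = 1.66×10^5 V/m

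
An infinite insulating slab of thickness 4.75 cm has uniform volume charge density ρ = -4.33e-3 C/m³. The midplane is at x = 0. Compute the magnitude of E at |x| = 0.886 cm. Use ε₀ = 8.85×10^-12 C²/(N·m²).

By symmetry E is perpendicular to the slab. A Gaussian pillbox from −0.886 cm to +0.886 cm (face area A) lies entirely within the slab.
Q_enc = ρ·(2x)·A and flux = 2EA, so 2EA = 2ρxA/ε₀ ⇒ E = |ρ|x/ε₀.
E = (4.33×10^-3)(0.00886)/(8.85×10^-12) = 4.33×10^6 N/C.

E = 4.33×10^6 V/m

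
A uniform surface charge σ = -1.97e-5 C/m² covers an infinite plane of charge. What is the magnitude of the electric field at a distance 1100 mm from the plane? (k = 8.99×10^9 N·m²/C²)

|E| ≈ 1.11e6 V/m

Choose a cylindrical pillbox piercing the sheet, end faces (area A) parallel to it.
Only the two end caps contribute flux: Φ = 2EA. With Q_enc = σA, Gauss's law gives E = |σ|/(2ε₀).
E = 2πk|σ| = 2π(8.99×10^9)(1.97×10^-5) = 1.11×10^6 N/C.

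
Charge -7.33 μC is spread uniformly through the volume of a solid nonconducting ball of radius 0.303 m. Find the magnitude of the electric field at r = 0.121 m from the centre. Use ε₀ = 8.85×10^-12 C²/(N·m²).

Use a concentric Gaussian sphere at r = 0.121 m (r < R).
For a uniform sphere the enclosed fraction is (r/R)³, so Q_enc = (-7.33 μC)(0.121/0.303)³ = -4.668e-7 C.
Since E is radial and uniform over the Gaussian sphere, Φ = E·4πr² = Q_enc/ε₀.
E = |Q_enc|/(4πε₀r²) = (4.668×10^-7)/(4π·8.85×10^-12·(0.121)²) = 2.87×10^5 N/C.

|E| = 2.87×10^5 V/m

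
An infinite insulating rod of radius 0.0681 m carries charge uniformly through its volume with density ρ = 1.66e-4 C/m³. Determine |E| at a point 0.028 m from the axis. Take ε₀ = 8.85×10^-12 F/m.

Coaxial Gaussian cylinder, radius r = 0.028 m, length L (r < R).
Enclosed charge per unit length: λ_enc = ρ·πr² = (1.66×10^-4)π(0.028)² = 4.089×10^-7 C/m.
By Gauss's law (flux through the curved wall only), E·2πrL = λ_enc L/ε₀.
E = |λ_enc|/(2πε₀r) = (4.089e-7)/(2π·8.85×10^-12·0.028) = 2.63×10^5 N/C.

2.63×10^5 V/m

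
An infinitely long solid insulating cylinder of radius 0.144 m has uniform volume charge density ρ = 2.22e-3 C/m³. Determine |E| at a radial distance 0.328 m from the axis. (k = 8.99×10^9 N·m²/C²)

Take a coaxial cylindrical Gaussian surface of radius r = 0.328 m and length L (r > 0.144 m, full cross-section enclosed).
λ_enc = ρ·πR² = (2.22e-3)π(0.144)² = 1.446×10^-4 C/m.
By Gauss's law (flux through the curved wall only), E·2πrL = λ_enc L/ε₀.
E = 2k|λ_enc|/r = 2(8.99×10^9)(1.446×10^-4)/(0.328) = 7.93×10^6 N/C.

|E| = 7.93e6 N/C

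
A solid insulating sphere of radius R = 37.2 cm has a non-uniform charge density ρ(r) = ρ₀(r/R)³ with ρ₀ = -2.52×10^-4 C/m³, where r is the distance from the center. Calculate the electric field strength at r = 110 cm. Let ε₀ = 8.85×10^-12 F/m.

|E| = 2.02e5 V/m

Use a concentric Gaussian sphere at r = 110 cm (r > R, all charge enclosed).
Q_enc = 4π ∫₀^R ρ₀(r'/R)^3 r'² dr' = 4πρ₀R³/6 = -2.717×10^-5 C.
By Gauss's law, ∮E·dA = E·4πr² = Q_enc/ε₀.
E = |Q_enc|/(4πε₀r²) = (2.717e-5)/(4π·8.85×10^-12·(1.1)²) = 2.02×10^5 N/C.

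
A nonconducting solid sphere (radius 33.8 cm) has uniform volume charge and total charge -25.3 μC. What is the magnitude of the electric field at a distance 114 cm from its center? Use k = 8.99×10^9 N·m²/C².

|E| ≈ 1.75×10^5 N/C

Take a concentric spherical Gaussian surface of radius r = 114 cm (r > R, so the entire charge is enclosed).
Q_enc = -25.3 μC = -2.53×10^-5 C.
Applying ∮E·dA = Q_enc/ε₀ with Φ = E(4πr²):
E = k|Q_enc|/r² = (8.99×10^9)(2.53e-5)/(1.14)² = 1.75×10^5 N/C.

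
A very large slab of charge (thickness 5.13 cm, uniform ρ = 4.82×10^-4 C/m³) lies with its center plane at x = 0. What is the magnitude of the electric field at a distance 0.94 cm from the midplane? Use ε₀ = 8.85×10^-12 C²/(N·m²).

By symmetry E is perpendicular to the slab. A Gaussian pillbox from −0.94 cm to +0.94 cm (face area A) lies entirely within the slab.
Q_enc = ρ·(2x)·A and flux = 2EA, so 2EA = 2ρxA/ε₀ ⇒ E = |ρ|x/ε₀.
E = (4.82×10^-4)(0.0094)/(8.85×10^-12) = 5.12×10^5 N/C.

|E| = 5.12×10^5 V/m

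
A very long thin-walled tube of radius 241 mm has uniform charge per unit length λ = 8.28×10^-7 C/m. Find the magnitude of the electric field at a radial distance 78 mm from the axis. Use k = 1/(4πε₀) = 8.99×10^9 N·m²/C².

E = 0

Choose a coaxial cylinder of radius r = 78 mm (arbitrary length L) as the Gaussian surface (r < 241 mm, inside the shell).
No charge is enclosed, so Gauss's law gives E·2πrL = 0 ⇒ E = 0.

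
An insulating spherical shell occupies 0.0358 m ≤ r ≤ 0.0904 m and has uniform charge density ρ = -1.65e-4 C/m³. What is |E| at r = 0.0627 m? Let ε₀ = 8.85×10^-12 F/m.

E ≈ 3.17×10^5 N/C

By spherical symmetry E is radial; choose a Gaussian sphere of radius r = 0.0627 m (within the shell material, 0.0358 m < r < 0.0904 m).
Enclosed charge is the volume from a to r: Q_enc = (4π/3)ρ(r³ − a³) = -1.387×10^-7 C.
Applying ∮E·dA = Q_enc/ε₀ with Φ = E(4πr²):
E = |Q_enc|/(4πε₀r²) = (1.387×10^-7)/(4π·8.85×10^-12·(0.0627)²) = 3.17×10^5 N/C.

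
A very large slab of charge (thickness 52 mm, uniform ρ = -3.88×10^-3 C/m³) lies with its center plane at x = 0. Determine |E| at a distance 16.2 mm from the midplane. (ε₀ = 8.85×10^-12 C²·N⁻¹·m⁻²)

7.10×10^6 N/C

By symmetry E is perpendicular to the slab. A Gaussian pillbox from −16.2 mm to +16.2 mm (face area A) lies entirely within the slab.
Q_enc = ρ·(2x)·A and flux = 2EA, so 2EA = 2ρxA/ε₀ ⇒ E = |ρ|x/ε₀.
E = (3.88e-3)(0.0162)/(8.85×10^-12) = 7.10×10^6 N/C.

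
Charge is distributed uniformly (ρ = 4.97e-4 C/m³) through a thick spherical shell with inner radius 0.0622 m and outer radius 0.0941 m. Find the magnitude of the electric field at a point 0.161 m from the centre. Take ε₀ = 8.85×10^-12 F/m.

E ≈ 4.28×10^5 V/m

Use a concentric Gaussian sphere at r = 0.161 m (r > 0.0941 m, enclosing the whole shell).
Q_enc = ρ·(4π/3)(b³ − a³) = (4.97×10^-4)·(4π/3)·((0.0941)³ − (0.0622)³) = 1.234e-6 C.
Applying ∮E·dA = Q_enc/ε₀ with Φ = E(4πr²):
E = |Q_enc|/(4πε₀r²) = (1.234×10^-6)/(4π·8.85×10^-12·(0.161)²) = 4.28e5 N/C.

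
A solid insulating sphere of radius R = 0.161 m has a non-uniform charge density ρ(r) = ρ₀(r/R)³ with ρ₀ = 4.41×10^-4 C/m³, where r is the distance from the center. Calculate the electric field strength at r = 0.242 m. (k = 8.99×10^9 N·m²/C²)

Use a concentric Gaussian sphere at r = 0.242 m (r > R, all charge enclosed).
Q_enc = 4π ∫₀^R ρ₀(r'/R)^3 r'² dr' = 4πρ₀R³/6 = 3.855×10^-6 C.
By Gauss's law, ∮E·dA = E·4πr² = Q_enc/ε₀.
E = k|Q_enc|/r² = (8.99×10^9)(3.855e-6)/(0.242)² = 5.92×10^5 N/C.

E ≈ 5.92×10^5 V/m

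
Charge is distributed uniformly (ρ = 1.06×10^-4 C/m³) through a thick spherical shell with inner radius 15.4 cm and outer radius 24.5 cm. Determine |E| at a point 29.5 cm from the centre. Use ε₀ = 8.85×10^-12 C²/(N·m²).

|E| = 5.07×10^5 N/C

By spherical symmetry E is radial; choose a Gaussian sphere of radius r = 29.5 cm (r > 24.5 cm, enclosing the whole shell).
Q_enc = ρ·(4π/3)(b³ − a³) = (1.06e-4)·(4π/3)·((0.245)³ − (0.154)³) = 4.908e-6 C.
Applying ∮E·dA = Q_enc/ε₀ with Φ = E(4πr²):
E = |Q_enc|/(4πε₀r²) = (4.908×10^-6)/(4π·8.85×10^-12·(0.295)²) = 5.07×10^5 N/C.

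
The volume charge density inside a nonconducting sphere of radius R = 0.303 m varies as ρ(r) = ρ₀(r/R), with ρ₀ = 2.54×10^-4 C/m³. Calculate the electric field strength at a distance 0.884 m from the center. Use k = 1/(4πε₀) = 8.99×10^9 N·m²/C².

Take a concentric spherical Gaussian surface of radius r = 0.884 m (r > R, all charge enclosed).
Q_enc = 4π ∫₀^R ρ₀(r'/R)^1 r'² dr' = 4πρ₀R³/4 = 2.22e-5 C.
By Gauss's law, ∮E·dA = E·4πr² = Q_enc/ε₀.
E = k|Q_enc|/r² = (8.99×10^9)(2.22×10^-5)/(0.884)² = 2.55×10^5 N/C.

2.55e5 N/C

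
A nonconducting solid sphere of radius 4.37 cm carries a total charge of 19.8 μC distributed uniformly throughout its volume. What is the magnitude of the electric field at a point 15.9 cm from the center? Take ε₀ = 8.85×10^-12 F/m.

E = 7.04×10^6 N/C

Symmetry ⇒ E = E(r) r̂. Gaussian sphere of radius r = 15.9 cm (r > R, so the entire charge is enclosed).
Q_enc = 19.8 μC = 1.98×10^-5 C.
By Gauss's law, ∮E·dA = E·4πr² = Q_enc/ε₀.
E = |Q_enc|/(4πε₀r²) = (1.98×10^-5)/(4π·8.85×10^-12·(0.159)²) = 7.04e6 N/C.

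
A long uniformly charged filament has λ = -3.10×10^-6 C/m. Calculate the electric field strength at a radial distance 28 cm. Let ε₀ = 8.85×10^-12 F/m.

Take a coaxial cylindrical Gaussian surface of radius r = 28 cm and length L.
Q_enc = λL, so λ_enc = -3.10×10^-6 C/m.
By Gauss's law (flux through the curved wall only), E·2πrL = λ_enc L/ε₀.
E = |λ_enc|/(2πε₀r) = (3.10e-6)/(2π·8.85×10^-12·0.28) = 1.99×10^5 N/C.

|E| ≈ 1.99×10^5 N/C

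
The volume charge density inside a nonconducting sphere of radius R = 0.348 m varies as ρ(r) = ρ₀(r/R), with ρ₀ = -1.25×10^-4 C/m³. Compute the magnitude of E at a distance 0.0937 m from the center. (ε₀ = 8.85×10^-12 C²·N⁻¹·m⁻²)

|E| = 8.91×10^4 N/C

Use a concentric Gaussian sphere at r = 0.0937 m (r < R).
Integrate the density: Q_enc = 4π ∫₀^r ρ₀(r'/R)^1 r'² dr' = 4πρ₀ r^4/(4·R) = -8.698×10^-8 C.
By Gauss's law, ∮E·dA = E·4πr² = Q_enc/ε₀.
E = |Q_enc|/(4πε₀r²) = (8.698×10^-8)/(4π·8.85×10^-12·(0.0937)²) = 8.91×10^4 N/C.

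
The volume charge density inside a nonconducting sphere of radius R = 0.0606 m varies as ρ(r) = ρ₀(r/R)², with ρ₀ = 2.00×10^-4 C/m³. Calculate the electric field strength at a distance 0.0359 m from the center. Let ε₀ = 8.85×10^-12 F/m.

Take a concentric spherical Gaussian surface of radius r = 0.0359 m (r < R).
Q_enc = ∫₀^r ρ(r')·4πr'² dr' = (4πρ₀/R²) ∫₀^r r'^4 dr' = 4πρ₀ r^5/(5·R²) = 8.162×10^-9 C.
Since E is radial and uniform over the Gaussian sphere, Φ = E·4πr² = Q_enc/ε₀.
E = |Q_enc|/(4πε₀r²) = (8.162×10^-9)/(4π·8.85×10^-12·(0.0359)²) = 5.69e4 N/C.

E = 5.69e4 V/m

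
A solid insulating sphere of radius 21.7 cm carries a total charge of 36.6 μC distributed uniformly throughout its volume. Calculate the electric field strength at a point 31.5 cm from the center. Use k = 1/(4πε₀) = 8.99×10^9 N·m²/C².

|E| ≈ 3.32×10^6 V/m

Symmetry ⇒ E = E(r) r̂. Gaussian sphere of radius r = 31.5 cm (r > R, so the entire charge is enclosed).
Q_enc = 36.6 μC = 3.66×10^-5 C.
By Gauss's law, ∮E·dA = E·4πr² = Q_enc/ε₀.
E = k|Q_enc|/r² = (8.99×10^9)(3.66×10^-5)/(0.315)² = 3.32e6 N/C.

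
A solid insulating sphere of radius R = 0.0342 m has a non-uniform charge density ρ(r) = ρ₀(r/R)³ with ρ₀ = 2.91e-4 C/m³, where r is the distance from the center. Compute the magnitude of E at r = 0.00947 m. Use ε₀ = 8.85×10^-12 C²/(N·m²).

E ≈ 1.10×10^3 V/m

Take a concentric spherical Gaussian surface of radius r = 0.00947 m (r < R).
Q_enc = ∫₀^r ρ(r')·4πr'² dr' = (4πρ₀/R³) ∫₀^r r'^5 dr' = 4πρ₀ r^6/(6·R³) = 1.099e-11 C.
Applying ∮E·dA = Q_enc/ε₀ with Φ = E(4πr²):
E = |Q_enc|/(4πε₀r²) = (1.099×10^-11)/(4π·8.85×10^-12·(0.00947)²) = 1.10×10^3 N/C.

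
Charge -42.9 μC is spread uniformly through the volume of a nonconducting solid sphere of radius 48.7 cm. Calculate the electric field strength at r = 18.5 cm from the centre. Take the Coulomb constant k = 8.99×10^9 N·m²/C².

|E| ≈ 6.18×10^5 N/C

Symmetry ⇒ E = E(r) r̂. Gaussian sphere of radius r = 18.5 cm (r < R).
For a uniform sphere the enclosed fraction is (r/R)³, so Q_enc = (-42.9 μC)(0.185/0.487)³ = -2.352e-6 C.
Applying ∮E·dA = Q_enc/ε₀ with Φ = E(4πr²):
E = k|Q_enc|/r² = (8.99×10^9)(2.352×10^-6)/(0.185)² = 6.18×10^5 N/C.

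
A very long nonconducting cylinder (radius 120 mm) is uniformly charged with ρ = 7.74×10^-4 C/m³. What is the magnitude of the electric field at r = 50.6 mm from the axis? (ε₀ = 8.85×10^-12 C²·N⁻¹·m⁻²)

|E| ≈ 2.21e6 V/m

Choose a coaxial cylinder of radius r = 50.6 mm (arbitrary length L) as the Gaussian surface (r < R).
Charge inside radius r per length L is ρ·πr²·L, so λ_enc = ρπr² = 6.226×10^-6 C/m.
Since E is radial and uniform over the curved surface, Φ = E·2πrL = Q_enc/ε₀ = λ_enc L/ε₀.
E = |λ_enc|/(2πε₀r) = (6.226×10^-6)/(2π·8.85×10^-12·0.0506) = 2.21×10^6 N/C.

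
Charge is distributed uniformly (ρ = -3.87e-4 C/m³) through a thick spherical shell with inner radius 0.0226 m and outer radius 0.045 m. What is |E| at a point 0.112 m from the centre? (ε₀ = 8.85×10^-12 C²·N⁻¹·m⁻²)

Take a concentric spherical Gaussian surface of radius r = 0.112 m (r > 0.045 m, enclosing the whole shell).
Q_enc = ρ·(4π/3)(b³ − a³) = (-3.87×10^-4)·(4π/3)·((0.045)³ − (0.0226)³) = -1.29×10^-7 C.
Since E is radial and uniform over the Gaussian sphere, Φ = E·4πr² = Q_enc/ε₀.
E = |Q_enc|/(4πε₀r²) = (1.29×10^-7)/(4π·8.85×10^-12·(0.112)²) = 9.25e4 N/C.

E ≈ 9.25×10^4 N/C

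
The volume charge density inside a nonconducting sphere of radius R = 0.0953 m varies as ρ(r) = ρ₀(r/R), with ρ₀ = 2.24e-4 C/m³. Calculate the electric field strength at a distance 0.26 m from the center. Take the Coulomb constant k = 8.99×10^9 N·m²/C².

By spherical symmetry E is radial; choose a Gaussian sphere of radius r = 0.26 m (r > R, all charge enclosed).
Q_enc = 4π ∫₀^R ρ₀(r'/R)^1 r'² dr' = 4πρ₀R³/4 = 6.091×10^-7 C.
By Gauss's law, ∮E·dA = E·4πr² = Q_enc/ε₀.
E = k|Q_enc|/r² = (8.99×10^9)(6.091×10^-7)/(0.26)² = 8.10×10^4 N/C.

E = 8.10×10^4 N/C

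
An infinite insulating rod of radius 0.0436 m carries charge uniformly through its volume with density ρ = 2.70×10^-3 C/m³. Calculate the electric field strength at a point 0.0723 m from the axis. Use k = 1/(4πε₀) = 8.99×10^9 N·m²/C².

Choose a coaxial cylinder of radius r = 0.0723 m (arbitrary length L) as the Gaussian surface (r > 0.0436 m, full cross-section enclosed).
λ_enc = ρ·πR² = (2.70×10^-3)π(0.0436)² = 1.612e-5 C/m.
Since E is radial and uniform over the curved surface, Φ = E·2πrL = Q_enc/ε₀ = λ_enc L/ε₀.
E = 2k|λ_enc|/r = 2(8.99×10^9)(1.612×10^-5)/(0.0723) = 4.01×10^6 N/C.

4.01e6 N/C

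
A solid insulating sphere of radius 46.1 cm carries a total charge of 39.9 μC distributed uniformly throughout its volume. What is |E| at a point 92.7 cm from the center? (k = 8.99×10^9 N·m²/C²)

E = 4.17×10^5 N/C

Take a concentric spherical Gaussian surface of radius r = 92.7 cm (r > R, so the entire charge is enclosed).
Q_enc = 39.9 μC = 3.99×10^-5 C.
Applying ∮E·dA = Q_enc/ε₀ with Φ = E(4πr²):
E = k|Q_enc|/r² = (8.99×10^9)(3.99×10^-5)/(0.927)² = 4.17e5 N/C.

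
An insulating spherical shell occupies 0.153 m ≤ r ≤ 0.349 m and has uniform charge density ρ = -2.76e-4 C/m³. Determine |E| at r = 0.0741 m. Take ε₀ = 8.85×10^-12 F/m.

E = 0 (no enclosed charge)

Take a concentric spherical Gaussian surface of radius r = 0.0741 m (r < 0.153 m, inside the empty cavity).
Q_enc = 0 (all charge lies at larger r); Gauss's law gives E = 0.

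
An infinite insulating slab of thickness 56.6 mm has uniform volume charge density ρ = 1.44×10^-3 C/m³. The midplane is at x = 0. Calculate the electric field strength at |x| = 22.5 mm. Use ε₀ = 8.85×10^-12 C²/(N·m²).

By symmetry E is perpendicular to the slab. A Gaussian pillbox from −22.5 mm to +22.5 mm (face area A) lies entirely within the slab.
Q_enc = ρ·(2x)·A and flux = 2EA, so 2EA = 2ρxA/ε₀ ⇒ E = |ρ|x/ε₀.
E = (1.44e-3)(0.0225)/(8.85×10^-12) = 3.66e6 N/C.

|E| ≈ 3.66e6 N/C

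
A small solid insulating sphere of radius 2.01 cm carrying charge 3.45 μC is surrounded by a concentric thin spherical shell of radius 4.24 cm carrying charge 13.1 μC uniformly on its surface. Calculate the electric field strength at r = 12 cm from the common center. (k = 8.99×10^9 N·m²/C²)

Use a concentric Gaussian sphere at r = 12 cm (r > 4.24 cm, enclosing both).
Q_enc = (3.45 μC) + (13.1 μC) = 1.655×10^-5 C.
Applying ∮E·dA = Q_enc/ε₀ with Φ = E(4πr²):
E = k|Q_enc|/r² = (8.99×10^9)(1.655×10^-5)/(0.12)² = 1.03×10^7 N/C.

E = 1.03×10^7 N/C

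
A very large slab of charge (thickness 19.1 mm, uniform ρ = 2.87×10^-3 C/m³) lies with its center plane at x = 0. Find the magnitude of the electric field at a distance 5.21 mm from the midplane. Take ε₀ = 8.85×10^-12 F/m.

By symmetry E is perpendicular to the slab. A Gaussian pillbox from −5.21 mm to +5.21 mm (face area A) lies entirely within the slab.
Q_enc = ρ·(2x)·A and flux = 2EA, so 2EA = 2ρxA/ε₀ ⇒ E = |ρ|x/ε₀.
E = (2.87×10^-3)(0.00521)/(8.85×10^-12) = 1.69e6 N/C.

|E| ≈ 1.69×10^6 V/m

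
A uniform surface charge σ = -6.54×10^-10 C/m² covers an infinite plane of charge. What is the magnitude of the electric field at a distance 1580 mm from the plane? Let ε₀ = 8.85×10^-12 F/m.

Choose a cylindrical pillbox piercing the sheet, end faces (area A) parallel to it.
Only the two end caps contribute flux: Φ = 2EA. With Q_enc = σA, Gauss's law gives E = |σ|/(2ε₀).
E = |σ|/(2ε₀) = (6.54×10^-10)/(2·8.85×10^-12) = 36.9 N/C.

|E| = 36.9 N/C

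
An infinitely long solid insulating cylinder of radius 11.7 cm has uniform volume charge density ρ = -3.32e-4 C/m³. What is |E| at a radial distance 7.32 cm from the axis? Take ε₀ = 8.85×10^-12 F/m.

Choose a coaxial cylinder of radius r = 7.32 cm (arbitrary length L) as the Gaussian surface (r < R).
Charge inside radius r per length L is ρ·πr²·L, so λ_enc = ρπr² = -5.589×10^-6 C/m.
Since E is radial and uniform over the curved surface, Φ = E·2πrL = Q_enc/ε₀ = λ_enc L/ε₀.
E = |λ_enc|/(2πε₀r) = (5.589×10^-6)/(2π·8.85×10^-12·0.0732) = 1.37×10^6 N/C.

E ≈ 1.37×10^6 N/C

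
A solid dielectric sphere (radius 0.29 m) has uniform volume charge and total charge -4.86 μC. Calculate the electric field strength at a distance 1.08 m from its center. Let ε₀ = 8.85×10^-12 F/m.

|E| ≈ 3.75×10^4 V/m

By spherical symmetry E is radial; choose a Gaussian sphere of radius r = 1.08 m (r > R, so the entire charge is enclosed).
Q_enc = -4.86 μC = -4.86×10^-6 C.
Since E is radial and uniform over the Gaussian sphere, Φ = E·4πr² = Q_enc/ε₀.
E = |Q_enc|/(4πε₀r²) = (4.86×10^-6)/(4π·8.85×10^-12·(1.08)²) = 3.75×10^4 N/C.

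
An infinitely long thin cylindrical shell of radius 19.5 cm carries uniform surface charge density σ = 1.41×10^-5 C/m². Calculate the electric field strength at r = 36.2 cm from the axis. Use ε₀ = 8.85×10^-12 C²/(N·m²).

8.58e5 N/C

Coaxial Gaussian cylinder, radius r = 36.2 cm, length L (r > 19.5 cm).
The whole shell is enclosed: λ_enc = σ·2πR = (1.41e-5)·2π·(0.195) = 1.728×10^-5 C/m.
Gauss's law: E·2πrL = λ_enc L/ε₀.
E = |λ_enc|/(2πε₀r) = (1.728×10^-5)/(2π·8.85×10^-12·0.362) = 8.58×10^5 N/C.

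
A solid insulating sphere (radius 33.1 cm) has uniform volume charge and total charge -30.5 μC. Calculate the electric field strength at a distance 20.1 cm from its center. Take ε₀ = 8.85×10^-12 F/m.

1.52×10^6 N/C

Use a concentric Gaussian sphere at r = 20.1 cm (r < R).
For a uniform sphere the enclosed fraction is (r/R)³, so Q_enc = (-30.5 μC)(0.201/0.331)³ = -6.83e-6 C.
By Gauss's law, ∮E·dA = E·4πr² = Q_enc/ε₀.
E = |Q_enc|/(4πε₀r²) = (6.83e-6)/(4π·8.85×10^-12·(0.201)²) = 1.52e6 N/C.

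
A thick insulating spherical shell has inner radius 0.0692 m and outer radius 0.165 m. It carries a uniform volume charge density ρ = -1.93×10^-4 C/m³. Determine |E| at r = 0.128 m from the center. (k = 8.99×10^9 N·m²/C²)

E = 7.83×10^5 N/C

Symmetry ⇒ E = E(r) r̂. Gaussian sphere of radius r = 0.128 m (within the shell material, 0.0692 m < r < 0.165 m).
Only the shell between 0.0692 m and r is enclosed: Q_enc = ρ·(4π/3)(r³ − a³) = (-1.93e-4)·(4π/3)·((0.128)³ − (0.0692)³) = -1.428e-6 C.
By Gauss's law, ∮E·dA = E·4πr² = Q_enc/ε₀.
E = k|Q_enc|/r² = (8.99×10^9)(1.428e-6)/(0.128)² = 7.83×10^5 N/C.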